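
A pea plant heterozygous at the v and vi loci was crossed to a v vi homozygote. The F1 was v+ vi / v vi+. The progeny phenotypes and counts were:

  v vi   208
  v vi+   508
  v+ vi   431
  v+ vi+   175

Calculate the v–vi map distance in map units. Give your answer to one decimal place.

29.0 map units

The recombinant classes are v+ vi+ and v vi: 175 + 208 = 383.
Recombination frequency = 383/1322 = 0.2897 ≈ 29.0%, i.e. 29.0 map units.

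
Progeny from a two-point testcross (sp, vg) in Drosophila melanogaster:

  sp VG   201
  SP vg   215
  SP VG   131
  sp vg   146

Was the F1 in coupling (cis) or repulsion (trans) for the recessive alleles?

The two most frequent classes are SP vg (215) and sp VG (201); these are the parental (non-recombinant) types.
So the F1 carried SP vg on one chromosome and sp VG on the other — the recessive alleles are on opposite chromosomes (trans / repulsion).

trans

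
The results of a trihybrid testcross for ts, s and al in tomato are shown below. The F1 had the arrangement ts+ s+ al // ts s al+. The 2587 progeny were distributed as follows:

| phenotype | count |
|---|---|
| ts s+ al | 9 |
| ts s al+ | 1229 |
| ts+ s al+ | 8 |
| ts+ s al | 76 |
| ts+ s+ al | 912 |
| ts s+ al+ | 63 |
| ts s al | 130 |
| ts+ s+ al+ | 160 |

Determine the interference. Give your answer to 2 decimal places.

0.08

The two rarest classes, ts s+ al and ts+ s al+, are the double crossovers. Comparing them with the parentals, only the ts allele has switched, so ts is the middle locus and the order is al – ts – s.
al–ts: (290 + 17)/2587 = 0.1187; ts–s: (139 + 17)/2587 = 0.0603.
Expected DCO frequency = 0.1187 × 0.0603 ≈ 0.00716; observed = 17/2587 ≈ 0.00657.
Coefficient of coincidence = 0.00657/0.00716 ≈ 0.92; interference = 1 − 0.92 = 0.08.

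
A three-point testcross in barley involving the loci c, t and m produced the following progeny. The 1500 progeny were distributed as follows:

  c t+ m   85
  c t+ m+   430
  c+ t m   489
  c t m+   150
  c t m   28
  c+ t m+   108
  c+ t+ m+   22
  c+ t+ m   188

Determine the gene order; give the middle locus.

The two most frequent reciprocal classes, c+ t m and c t+ m+, are the parental types, so the F1 was c+ t m / c t+ m+.
The two rarest classes, c t m and c+ t+ m+, are the double crossovers. Comparing them with the parentals, only the c allele has switched, so c is the middle locus and the order is m – c – t.

c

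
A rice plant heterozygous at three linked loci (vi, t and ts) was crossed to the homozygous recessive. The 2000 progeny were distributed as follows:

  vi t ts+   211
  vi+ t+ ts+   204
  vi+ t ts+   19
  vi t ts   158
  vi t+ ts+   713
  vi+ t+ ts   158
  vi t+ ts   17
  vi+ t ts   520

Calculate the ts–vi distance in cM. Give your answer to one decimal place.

The two most frequent reciprocal classes, vi t+ ts+ and vi+ t ts, are the parental types, so the F1 was vi t+ ts+ / vi+ t ts.
The two rarest classes, vi t+ ts and vi+ t ts+, are the double crossovers. Comparing them with the parentals, only the ts allele has switched, so ts is the middle locus and the order is t – ts – vi.
Crossovers in the ts–vi interval produce the single-crossover classes vi+ t+ ts+ and vi t ts (204 + 158 = 362) plus the double crossovers (36).
RF(ts–vi) = (362 + 36) / 2000 = 398/2000 = 0.1990 → 19.9 cM.

19.9 cM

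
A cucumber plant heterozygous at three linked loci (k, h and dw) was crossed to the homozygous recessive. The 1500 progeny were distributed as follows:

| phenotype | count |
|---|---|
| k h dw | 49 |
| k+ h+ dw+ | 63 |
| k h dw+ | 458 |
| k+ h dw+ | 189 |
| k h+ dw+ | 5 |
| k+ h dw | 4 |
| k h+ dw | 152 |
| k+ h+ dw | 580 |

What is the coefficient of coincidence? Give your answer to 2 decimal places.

0.32

The two most frequent reciprocal classes, k h dw+ and k+ h+ dw, are the parental types, so the F1 was k h dw+ / k+ h+ dw.
The two rarest classes, k h+ dw+ and k+ h dw, are the double crossovers. Comparing them with the parentals, only the h allele has switched, so h is the middle locus and the order is dw – h – k.
dw–h: (112 + 9)/1500 = 0.0807; h–k: (341 + 9)/1500 = 0.2333.
Expected DCO frequency = 0.0807 × 0.2333 ≈ 0.01883; observed = 9/1500 ≈ 0.00600.
Coefficient of coincidence = 0.00600/0.01883 ≈ 0.32.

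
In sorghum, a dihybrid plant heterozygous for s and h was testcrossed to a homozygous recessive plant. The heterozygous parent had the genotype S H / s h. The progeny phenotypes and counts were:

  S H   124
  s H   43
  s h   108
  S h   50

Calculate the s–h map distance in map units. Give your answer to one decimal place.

28.6 map units

The recombinant classes are S h and s H: 50 + 43 = 93.
Recombination frequency = 93/325 = 0.2862 ≈ 28.6%, i.e. 28.6 map units.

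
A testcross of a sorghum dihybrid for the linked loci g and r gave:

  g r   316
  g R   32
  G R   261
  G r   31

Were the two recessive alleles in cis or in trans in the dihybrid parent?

The two most frequent classes are G R (261) and g r (316); these are the parental (non-recombinant) types.
So the F1 carried G R on one chromosome and g r on the other — the recessive alleles are on the same chromosome (cis / coupling).

cis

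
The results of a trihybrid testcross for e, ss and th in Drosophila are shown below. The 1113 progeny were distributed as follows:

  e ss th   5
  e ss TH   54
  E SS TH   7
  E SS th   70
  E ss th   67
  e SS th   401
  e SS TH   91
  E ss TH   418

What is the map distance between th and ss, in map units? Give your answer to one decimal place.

The two most frequent reciprocal classes, e SS th and E ss TH, are the parental types, so the F1 was e SS th / E ss TH.
The two rarest classes, e ss th and E SS TH, are the double crossovers. Comparing them with the parentals, only the ss allele has switched, so ss is the middle locus and the order is e – ss – th.
Crossovers in the ss–th interval produce the single-crossover classes e SS TH and E ss th (91 + 67 = 158) plus the double crossovers (12).
RF(ss–th) = (158 + 12) / 1113 = 170/1113 = 0.1527 → 15.3 map units.

15.3 map units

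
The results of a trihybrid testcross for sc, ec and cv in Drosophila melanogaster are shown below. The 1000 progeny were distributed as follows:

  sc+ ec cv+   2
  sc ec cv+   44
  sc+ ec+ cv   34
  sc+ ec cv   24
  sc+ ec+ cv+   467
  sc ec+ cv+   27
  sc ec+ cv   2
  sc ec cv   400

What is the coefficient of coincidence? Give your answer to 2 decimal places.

The two most frequent reciprocal classes, sc+ ec+ cv+ and sc ec cv, are the parental types, so the F1 was sc+ ec+ cv+ / sc ec cv.
The two rarest classes, sc+ ec cv+ and sc ec+ cv, are the double crossovers. Comparing them with the parentals, only the ec allele has switched, so ec is the middle locus and the order is sc – ec – cv.
sc–ec: (51 + 4)/1000 = 0.0550; ec–cv: (78 + 4)/1000 = 0.0820.
Expected DCO frequency = 0.0550 × 0.0820 ≈ 0.00451; observed = 4/1000 ≈ 0.00400.
Coefficient of coincidence = 0.00400/0.00451 ≈ 0.89.

0.89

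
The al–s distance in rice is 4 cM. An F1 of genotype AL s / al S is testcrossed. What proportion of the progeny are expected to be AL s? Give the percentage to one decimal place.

A map distance of 4 cM corresponds to a recombination frequency of 0.040.
The F1 is AL s / al S, so AL s is a parental gamete class with expected frequency (1 − r)/2 = 0.960/2 = 0.4800.
That is 0.4800 = 48.0% of the progeny.

48.0%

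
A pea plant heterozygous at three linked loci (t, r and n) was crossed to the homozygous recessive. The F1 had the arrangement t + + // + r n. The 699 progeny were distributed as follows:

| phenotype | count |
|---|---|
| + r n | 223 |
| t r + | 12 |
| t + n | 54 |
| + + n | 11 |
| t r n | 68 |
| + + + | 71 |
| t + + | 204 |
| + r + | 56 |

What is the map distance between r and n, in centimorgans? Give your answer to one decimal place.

The two rarest classes, t r + and + + n, are the double crossovers. Comparing them with the parentals, only the r allele has switched, so r is the middle locus and the order is t – r – n.
Crossovers in the r–n interval produce the single-crossover classes t + n and + r + (54 + 56 = 110) plus the double crossovers (23).
RF(r–n) = (110 + 23) / 699 = 133/699 = 0.1903 → 19.0 centimorgans.

19.0 centimorgans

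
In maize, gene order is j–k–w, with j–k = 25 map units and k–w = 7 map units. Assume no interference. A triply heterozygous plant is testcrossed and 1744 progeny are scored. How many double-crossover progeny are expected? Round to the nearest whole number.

Map distances give recombination frequencies of 0.250 and 0.070 for the two intervals.
With no interference, expected double-crossover frequency = 0.250 × 0.070 = 0.01750.
Expected number = 0.01750 × 1744 = 30.52 ≈ 31.

31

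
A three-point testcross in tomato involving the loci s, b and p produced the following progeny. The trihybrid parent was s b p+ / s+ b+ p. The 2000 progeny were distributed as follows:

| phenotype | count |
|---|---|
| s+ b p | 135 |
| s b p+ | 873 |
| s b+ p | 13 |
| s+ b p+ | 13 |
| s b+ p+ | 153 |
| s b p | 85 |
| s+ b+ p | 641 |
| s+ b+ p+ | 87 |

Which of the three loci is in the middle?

The two rarest classes, s+ b p+ and s b+ p, are the double crossovers. Comparing them with the parentals, only the s allele has switched, so s is the middle locus and the order is p – s – b.

s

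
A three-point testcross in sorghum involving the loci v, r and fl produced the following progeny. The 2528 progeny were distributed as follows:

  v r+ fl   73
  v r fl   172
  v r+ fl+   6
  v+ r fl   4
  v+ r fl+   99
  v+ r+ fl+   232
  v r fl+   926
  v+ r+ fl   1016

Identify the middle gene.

The two most frequent reciprocal classes, v r fl+ and v+ r+ fl, are the parental types, so the F1 was v r fl+ / v+ r+ fl.
The two rarest classes, v r+ fl+ and v+ r fl, are the double crossovers. Comparing them with the parentals, only the r allele has switched, so r is the middle locus and the order is v – r – fl.

r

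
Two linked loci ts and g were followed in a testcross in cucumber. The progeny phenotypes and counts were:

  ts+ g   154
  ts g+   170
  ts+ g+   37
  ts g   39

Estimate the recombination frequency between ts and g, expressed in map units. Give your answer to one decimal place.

19.0 map units

The two most frequent classes, ts+ g (154) and ts g+ (170), are the parental types, so the F1 was ts+ g / ts g+.
The recombinant classes are ts+ g+ and ts g: 37 + 39 = 76.
Recombination frequency = 76/400 = 0.1900 ≈ 19.0%, i.e. 19.0 map units.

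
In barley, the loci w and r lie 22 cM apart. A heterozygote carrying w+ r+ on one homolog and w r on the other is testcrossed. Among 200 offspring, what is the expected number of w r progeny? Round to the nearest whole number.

A map distance of 22 cM corresponds to a recombination frequency of 0.220.
The F1 is w+ r+ / w r, so w r is a parental gamete class with expected frequency (1 − r)/2 = 0.780/2 = 0.3900.
Expected number = 0.3900 × 200 = 78.00 ≈ 78.

78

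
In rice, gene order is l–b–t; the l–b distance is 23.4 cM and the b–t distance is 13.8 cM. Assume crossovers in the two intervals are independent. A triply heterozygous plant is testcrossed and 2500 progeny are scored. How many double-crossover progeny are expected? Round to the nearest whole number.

81

Map distances give recombination frequencies of 0.234 and 0.138 for the two intervals.
With no interference, expected double-crossover frequency = 0.234 × 0.138 = 0.03229.
Expected number = 0.03229 × 2500 = 80.73 ≈ 81.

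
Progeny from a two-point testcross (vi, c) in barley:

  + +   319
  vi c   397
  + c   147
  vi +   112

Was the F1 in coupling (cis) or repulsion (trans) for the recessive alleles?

cis

The two most frequent classes are + + (319) and vi c (397); these are the parental (non-recombinant) types.
So the F1 carried + + on one chromosome and vi c on the other — the recessive alleles are on the same chromosome (cis / coupling).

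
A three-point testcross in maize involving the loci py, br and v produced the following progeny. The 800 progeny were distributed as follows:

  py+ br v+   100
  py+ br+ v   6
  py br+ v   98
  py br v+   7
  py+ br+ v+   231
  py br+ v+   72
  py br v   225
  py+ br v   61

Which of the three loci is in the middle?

v

The two most frequent reciprocal classes, py+ br+ v+ and py br v, are the parental types, so the F1 was py+ br+ v+ / py br v.
The two rarest classes, py+ br+ v and py br v+, are the double crossovers. Comparing them with the parentals, only the v allele has switched, so v is the middle locus and the order is py – v – br.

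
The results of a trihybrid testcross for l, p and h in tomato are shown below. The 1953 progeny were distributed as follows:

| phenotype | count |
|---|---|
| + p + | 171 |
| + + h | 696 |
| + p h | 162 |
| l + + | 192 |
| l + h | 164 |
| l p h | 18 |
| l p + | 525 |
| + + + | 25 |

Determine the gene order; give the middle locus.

The two most frequent reciprocal classes, l p + and + + h, are the parental types, so the F1 was l p + / + + h.
The two rarest classes, l p h and + + +, are the double crossovers. Comparing them with the parentals, only the h allele has switched, so h is the middle locus and the order is l – h – p.

h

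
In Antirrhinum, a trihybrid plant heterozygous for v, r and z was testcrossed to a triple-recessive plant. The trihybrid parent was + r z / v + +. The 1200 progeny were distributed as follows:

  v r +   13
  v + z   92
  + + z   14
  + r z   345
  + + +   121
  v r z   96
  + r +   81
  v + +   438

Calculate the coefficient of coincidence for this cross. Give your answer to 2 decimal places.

The two rarest classes, + + z and v r +, are the double crossovers. Comparing them with the parentals, only the r allele has switched, so r is the middle locus and the order is v – r – z.
v–r: (217 + 27)/1200 = 0.2033; r–z: (173 + 27)/1200 = 0.1667.
Expected DCO frequency = 0.2033 × 0.1667 ≈ 0.03389; observed = 27/1200 ≈ 0.02250.
Coefficient of coincidence = 0.02250/0.03389 ≈ 0.66.

0.66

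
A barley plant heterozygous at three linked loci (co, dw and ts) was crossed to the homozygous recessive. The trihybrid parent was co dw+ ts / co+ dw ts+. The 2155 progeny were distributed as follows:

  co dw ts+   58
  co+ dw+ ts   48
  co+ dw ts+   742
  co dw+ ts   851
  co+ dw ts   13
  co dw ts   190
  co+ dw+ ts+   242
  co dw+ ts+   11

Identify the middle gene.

The two rarest classes, co dw+ ts+ and co+ dw ts, are the double crossovers. Comparing them with the parentals, only the ts allele has switched, so ts is the middle locus and the order is dw – ts – co.

ts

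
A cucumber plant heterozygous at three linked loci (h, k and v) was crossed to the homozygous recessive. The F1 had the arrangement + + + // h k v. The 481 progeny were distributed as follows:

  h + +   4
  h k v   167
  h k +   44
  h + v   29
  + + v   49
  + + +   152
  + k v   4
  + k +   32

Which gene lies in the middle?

The two rarest classes, h + + and + k v, are the double crossovers. Comparing them with the parentals, only the h allele has switched, so h is the middle locus and the order is v – h – k.

h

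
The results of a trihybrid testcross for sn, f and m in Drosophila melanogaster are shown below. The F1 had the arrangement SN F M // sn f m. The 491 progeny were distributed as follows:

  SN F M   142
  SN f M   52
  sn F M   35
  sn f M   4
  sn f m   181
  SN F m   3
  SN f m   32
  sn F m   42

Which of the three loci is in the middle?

m

The two rarest classes, SN F m and sn f M, are the double crossovers. Comparing them with the parentals, only the m allele has switched, so m is the middle locus and the order is f – m – sn.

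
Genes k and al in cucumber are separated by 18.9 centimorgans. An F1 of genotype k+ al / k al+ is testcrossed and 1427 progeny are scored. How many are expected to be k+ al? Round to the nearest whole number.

579

A map distance of 18.9 centimorgans corresponds to a recombination frequency of 0.189.
The F1 is k+ al / k al+, so k+ al is a parental gamete class with expected frequency (1 − r)/2 = 0.811/2 = 0.4055.
Expected number = 0.4055 × 1427 = 578.65 ≈ 579.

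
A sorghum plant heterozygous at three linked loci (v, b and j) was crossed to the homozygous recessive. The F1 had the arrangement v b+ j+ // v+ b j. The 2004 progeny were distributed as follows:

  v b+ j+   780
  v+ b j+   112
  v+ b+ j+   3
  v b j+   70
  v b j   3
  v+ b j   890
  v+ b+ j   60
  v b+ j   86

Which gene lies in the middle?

v

The two rarest classes, v+ b+ j+ and v b j, are the double crossovers. Comparing them with the parentals, only the v allele has switched, so v is the middle locus and the order is b – v – j.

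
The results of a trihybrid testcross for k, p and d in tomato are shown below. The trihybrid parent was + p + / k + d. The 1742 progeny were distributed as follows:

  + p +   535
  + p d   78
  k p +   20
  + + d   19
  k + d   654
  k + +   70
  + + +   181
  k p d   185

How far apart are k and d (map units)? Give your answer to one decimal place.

The two rarest classes, k p + and + + d, are the double crossovers. Comparing them with the parentals, only the k allele has switched, so k is the middle locus and the order is d – k – p.
Crossovers in the d–k interval produce the single-crossover classes + p d and k + + (78 + 70 = 148) plus the double crossovers (39).
RF(d–k) = (148 + 39) / 1742 = 187/1742 = 0.1073 → 10.7 map units.

10.7 map units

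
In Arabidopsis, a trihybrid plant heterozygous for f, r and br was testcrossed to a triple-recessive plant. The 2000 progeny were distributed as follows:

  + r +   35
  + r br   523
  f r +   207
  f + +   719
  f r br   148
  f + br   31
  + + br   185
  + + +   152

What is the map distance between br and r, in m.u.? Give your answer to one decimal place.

22.9 m.u.

The two most frequent reciprocal classes, + r br and f + +, are the parental types, so the F1 was + r br / f + +.
The two rarest classes, + r + and f + br, are the double crossovers. Comparing them with the parentals, only the br allele has switched, so br is the middle locus and the order is f – br – r.
Crossovers in the br–r interval produce the single-crossover classes + + br and f r + (185 + 207 = 392) plus the double crossovers (66).
RF(br–r) = (392 + 66) / 2000 = 458/2000 = 0.2290 → 22.9 m.u.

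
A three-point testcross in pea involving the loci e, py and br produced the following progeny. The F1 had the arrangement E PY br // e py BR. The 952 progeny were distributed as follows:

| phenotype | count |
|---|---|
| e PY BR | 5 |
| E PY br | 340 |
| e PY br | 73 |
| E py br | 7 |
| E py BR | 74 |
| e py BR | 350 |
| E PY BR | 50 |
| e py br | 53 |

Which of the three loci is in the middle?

py

The two rarest classes, E py br and e PY BR, are the double crossovers. Comparing them with the parentals, only the py allele has switched, so py is the middle locus and the order is br – py – e.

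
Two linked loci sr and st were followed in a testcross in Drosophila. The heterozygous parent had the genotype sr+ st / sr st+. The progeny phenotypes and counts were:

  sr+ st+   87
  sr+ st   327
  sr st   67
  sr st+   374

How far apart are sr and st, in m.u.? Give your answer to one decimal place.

18.0 m.u.

The recombinant classes are sr+ st+ and sr st: 87 + 67 = 154.
Recombination frequency = 154/855 = 0.1801 ≈ 18.0%, i.e. 18.0 m.u.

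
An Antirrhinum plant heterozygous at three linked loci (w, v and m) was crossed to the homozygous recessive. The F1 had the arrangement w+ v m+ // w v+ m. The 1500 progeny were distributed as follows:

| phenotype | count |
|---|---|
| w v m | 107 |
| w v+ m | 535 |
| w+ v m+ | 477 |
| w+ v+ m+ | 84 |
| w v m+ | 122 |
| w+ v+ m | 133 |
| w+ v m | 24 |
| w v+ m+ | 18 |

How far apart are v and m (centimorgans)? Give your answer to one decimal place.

The two rarest classes, w+ v m and w v+ m+, are the double crossovers. Comparing them with the parentals, only the m allele has switched, so m is the middle locus and the order is v – m – w.
Crossovers in the v–m interval produce the single-crossover classes w+ v+ m+ and w v m (84 + 107 = 191) plus the double crossovers (42).
RF(v–m) = (191 + 42) / 1500 = 233/1500 = 0.1553 → 15.5 centimorgans.

15.5 centimorgans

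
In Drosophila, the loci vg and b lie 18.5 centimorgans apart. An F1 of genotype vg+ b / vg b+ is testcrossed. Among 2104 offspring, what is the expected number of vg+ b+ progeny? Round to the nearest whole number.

A map distance of 18.5 centimorgans corresponds to a recombination frequency of 0.185.
The F1 is vg+ b / vg b+, so vg+ b+ is a recombinant gamete class with expected frequency r/2 = 0.185/2 = 0.0925.
Expected number = 0.0925 × 2104 = 194.62 ≈ 195.

195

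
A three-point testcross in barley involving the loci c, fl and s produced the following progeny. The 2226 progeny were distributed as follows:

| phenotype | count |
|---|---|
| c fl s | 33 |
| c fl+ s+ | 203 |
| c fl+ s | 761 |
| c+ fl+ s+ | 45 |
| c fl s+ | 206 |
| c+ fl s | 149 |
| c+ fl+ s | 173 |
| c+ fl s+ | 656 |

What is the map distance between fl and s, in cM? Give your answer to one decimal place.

19.3 cM

The two most frequent reciprocal classes, c+ fl s+ and c fl+ s, are the parental types, so the F1 was c+ fl s+ / c fl+ s.
The two rarest classes, c+ fl+ s+ and c fl s, are the double crossovers. Comparing them with the parentals, only the fl allele has switched, so fl is the middle locus and the order is c – fl – s.
Crossovers in the fl–s interval produce the single-crossover classes c+ fl s and c fl+ s+ (149 + 203 = 352) plus the double crossovers (78).
RF(fl–s) = (352 + 78) / 2226 = 430/2226 = 0.1932 → 19.3 cM.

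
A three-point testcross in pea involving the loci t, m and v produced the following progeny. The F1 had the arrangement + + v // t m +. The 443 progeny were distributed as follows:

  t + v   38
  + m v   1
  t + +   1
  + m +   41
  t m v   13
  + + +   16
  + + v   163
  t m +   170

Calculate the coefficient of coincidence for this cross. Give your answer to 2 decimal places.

The two rarest classes, + m v and t + +, are the double crossovers. Comparing them with the parentals, only the m allele has switched, so m is the middle locus and the order is v – m – t.
v–m: (29 + 2)/443 = 0.0700; m–t: (79 + 2)/443 = 0.1828.
Expected DCO frequency = 0.0700 × 0.1828 ≈ 0.01280; observed = 2/443 ≈ 0.00451.
Coefficient of coincidence = 0.00451/0.01280 ≈ 0.35.

0.35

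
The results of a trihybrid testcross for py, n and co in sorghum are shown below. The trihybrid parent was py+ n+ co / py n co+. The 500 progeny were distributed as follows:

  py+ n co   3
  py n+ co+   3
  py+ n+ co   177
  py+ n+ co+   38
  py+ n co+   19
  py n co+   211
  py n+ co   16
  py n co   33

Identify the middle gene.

The two rarest classes, py+ n co and py n+ co+, are the double crossovers. Comparing them with the parentals, only the n allele has switched, so n is the middle locus and the order is py – n – co.

n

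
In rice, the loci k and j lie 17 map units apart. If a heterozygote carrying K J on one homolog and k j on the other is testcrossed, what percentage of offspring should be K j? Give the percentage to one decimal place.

8.5%

A map distance of 17 map units corresponds to a recombination frequency of 0.170.
The F1 is K J / k j, so K j is a recombinant gamete class with expected frequency r/2 = 0.170/2 = 0.0850.
That is 0.0850 = 8.5% of the progeny.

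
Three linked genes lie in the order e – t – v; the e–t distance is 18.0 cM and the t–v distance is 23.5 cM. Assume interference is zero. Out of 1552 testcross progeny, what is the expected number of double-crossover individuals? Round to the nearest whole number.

66

Map distances give recombination frequencies of 0.180 and 0.235 for the two intervals.
With no interference, expected double-crossover frequency = 0.180 × 0.235 = 0.04230.
Expected number = 0.04230 × 1552 = 65.65 ≈ 66.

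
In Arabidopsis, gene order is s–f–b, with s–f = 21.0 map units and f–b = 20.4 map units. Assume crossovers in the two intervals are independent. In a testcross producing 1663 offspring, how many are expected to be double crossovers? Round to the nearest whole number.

71

Map distances give recombination frequencies of 0.210 and 0.204 for the two intervals.
With no interference, expected double-crossover frequency = 0.210 × 0.204 = 0.04284.
Expected number = 0.04284 × 1663 = 71.24 ≈ 71.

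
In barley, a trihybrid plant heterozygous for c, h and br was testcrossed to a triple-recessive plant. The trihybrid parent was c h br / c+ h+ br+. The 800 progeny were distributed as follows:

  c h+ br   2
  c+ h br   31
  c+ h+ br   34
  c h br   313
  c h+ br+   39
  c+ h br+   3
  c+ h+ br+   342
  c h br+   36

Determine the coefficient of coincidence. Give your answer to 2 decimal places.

The two rarest classes, c h+ br and c+ h br+, are the double crossovers. Comparing them with the parentals, only the h allele has switched, so h is the middle locus and the order is br – h – c.
br–h: (70 + 5)/800 = 0.0938; h–c: (70 + 5)/800 = 0.0938.
Expected DCO frequency = 0.0938 × 0.0938 ≈ 0.00880; observed = 5/800 ≈ 0.00625.
Coefficient of coincidence = 0.00625/0.00880 ≈ 0.71.

0.71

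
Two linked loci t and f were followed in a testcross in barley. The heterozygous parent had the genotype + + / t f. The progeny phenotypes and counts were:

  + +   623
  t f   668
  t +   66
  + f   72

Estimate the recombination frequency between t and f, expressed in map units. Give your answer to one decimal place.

9.7 map units

The recombinant classes are + f and t +: 72 + 66 = 138.
Recombination frequency = 138/1429 = 0.0966 ≈ 9.7%, i.e. 9.7 map units.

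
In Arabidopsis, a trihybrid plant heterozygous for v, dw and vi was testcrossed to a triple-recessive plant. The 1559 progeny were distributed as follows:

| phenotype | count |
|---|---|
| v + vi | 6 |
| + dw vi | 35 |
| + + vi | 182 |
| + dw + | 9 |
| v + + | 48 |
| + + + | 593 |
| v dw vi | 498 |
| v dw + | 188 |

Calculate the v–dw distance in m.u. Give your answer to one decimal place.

6.3 m.u.

The two most frequent reciprocal classes, + + + and v dw vi, are the parental types, so the F1 was + + + / v dw vi.
The two rarest classes, + dw + and v + vi, are the double crossovers. Comparing them with the parentals, only the dw allele has switched, so dw is the middle locus and the order is v – dw – vi.
Crossovers in the v–dw interval produce the single-crossover classes v + + and + dw vi (48 + 35 = 83) plus the double crossovers (15).
RF(v–dw) = (83 + 15) / 1559 = 98/1559 = 0.0629 → 6.3 m.u.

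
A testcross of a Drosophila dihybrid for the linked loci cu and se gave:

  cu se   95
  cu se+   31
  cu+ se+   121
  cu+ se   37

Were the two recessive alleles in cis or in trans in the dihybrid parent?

cis

The two most frequent classes are cu+ se+ (121) and cu se (95); these are the parental (non-recombinant) types.
So the F1 carried cu+ se+ on one chromosome and cu se on the other — the recessive alleles are on the same chromosome (cis / coupling).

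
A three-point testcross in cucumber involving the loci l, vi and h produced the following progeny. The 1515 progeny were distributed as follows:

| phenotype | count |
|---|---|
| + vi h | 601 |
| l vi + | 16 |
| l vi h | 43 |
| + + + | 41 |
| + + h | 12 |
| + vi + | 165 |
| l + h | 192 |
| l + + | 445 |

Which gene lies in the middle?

vi

The two most frequent reciprocal classes, l + + and + vi h, are the parental types, so the F1 was l + + / + vi h.
The two rarest classes, l vi + and + + h, are the double crossovers. Comparing them with the parentals, only the vi allele has switched, so vi is the middle locus and the order is l – vi – h.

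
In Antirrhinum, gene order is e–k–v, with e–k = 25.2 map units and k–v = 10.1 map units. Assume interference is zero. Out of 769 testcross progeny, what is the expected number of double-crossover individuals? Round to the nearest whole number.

Map distances give recombination frequencies of 0.252 and 0.101 for the two intervals.
With no interference, expected double-crossover frequency = 0.252 × 0.101 = 0.02545.
Expected number = 0.02545 × 769 = 19.57 ≈ 20.

20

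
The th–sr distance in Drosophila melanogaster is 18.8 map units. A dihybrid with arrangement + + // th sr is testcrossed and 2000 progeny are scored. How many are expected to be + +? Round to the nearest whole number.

A map distance of 18.8 map units corresponds to a recombination frequency of 0.188.
The F1 is + + / th sr, so + + is a parental gamete class with expected frequency (1 − r)/2 = 0.812/2 = 0.4060.
Expected number = 0.4060 × 2000 = 812.00 ≈ 812.

812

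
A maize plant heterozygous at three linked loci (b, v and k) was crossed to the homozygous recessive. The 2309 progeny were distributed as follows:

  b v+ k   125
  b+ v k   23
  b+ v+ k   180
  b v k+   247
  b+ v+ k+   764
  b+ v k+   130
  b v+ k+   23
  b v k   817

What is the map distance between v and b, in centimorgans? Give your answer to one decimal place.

13.0 centimorgans

The two most frequent reciprocal classes, b v k and b+ v+ k+, are the parental types, so the F1 was b v k / b+ v+ k+.
The two rarest classes, b+ v k and b v+ k+, are the double crossovers. Comparing them with the parentals, only the b allele has switched, so b is the middle locus and the order is v – b – k.
Crossovers in the v–b interval produce the single-crossover classes b v+ k and b+ v k+ (125 + 130 = 255) plus the double crossovers (46).
RF(v–b) = (255 + 46) / 2309 = 301/2309 = 0.1304 → 13.0 centimorgans.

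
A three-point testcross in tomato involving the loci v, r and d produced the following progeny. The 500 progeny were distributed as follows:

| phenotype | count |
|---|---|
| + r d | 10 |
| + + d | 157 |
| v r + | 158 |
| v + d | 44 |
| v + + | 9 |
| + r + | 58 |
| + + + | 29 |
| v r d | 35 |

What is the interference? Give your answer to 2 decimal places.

0.05

The two most frequent reciprocal classes, + + d and v r +, are the parental types, so the F1 was + + d / v r +.
The two rarest classes, + r d and v + +, are the double crossovers. Comparing them with the parentals, only the r allele has switched, so r is the middle locus and the order is d – r – v.
d–r: (64 + 19)/500 = 0.1660; r–v: (102 + 19)/500 = 0.2420.
Expected DCO frequency = 0.1660 × 0.2420 ≈ 0.04017; observed = 19/500 ≈ 0.03800.
Coefficient of coincidence = 0.03800/0.04017 ≈ 0.95; interference = 1 − 0.95 = 0.05.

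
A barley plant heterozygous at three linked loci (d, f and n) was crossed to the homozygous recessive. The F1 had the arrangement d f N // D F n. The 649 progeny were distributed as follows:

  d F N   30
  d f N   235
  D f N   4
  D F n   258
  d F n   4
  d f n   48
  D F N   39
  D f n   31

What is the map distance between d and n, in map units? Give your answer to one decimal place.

14.6 map units

The two rarest classes, D f N and d F n, are the double crossovers. Comparing them with the parentals, only the d allele has switched, so d is the middle locus and the order is f – d – n.
Crossovers in the d–n interval produce the single-crossover classes d f n and D F N (48 + 39 = 87) plus the double crossovers (8).
RF(d–n) = (87 + 8) / 649 = 95/649 = 0.1464 → 14.6 map units.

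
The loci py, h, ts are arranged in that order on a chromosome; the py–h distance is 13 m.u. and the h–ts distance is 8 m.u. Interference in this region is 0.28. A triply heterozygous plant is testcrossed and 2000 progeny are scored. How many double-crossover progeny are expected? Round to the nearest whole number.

15

Map distances give recombination frequencies of 0.130 and 0.080 for the two intervals.
With interference 0.28 (so coincidence = 0.72), expected double-crossover frequency = 0.130 × 0.080 × 0.72 = 0.00749.
Expected number = 0.00749 × 2000 = 14.98 ≈ 15.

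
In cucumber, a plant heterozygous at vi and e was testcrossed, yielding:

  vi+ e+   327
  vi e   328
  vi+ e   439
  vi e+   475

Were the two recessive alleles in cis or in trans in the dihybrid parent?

The two most frequent classes are vi+ e (439) and vi e+ (475); these are the parental (non-recombinant) types.
So the F1 carried vi+ e on one chromosome and vi e+ on the other — the recessive alleles are on opposite chromosomes (trans / repulsion).

trans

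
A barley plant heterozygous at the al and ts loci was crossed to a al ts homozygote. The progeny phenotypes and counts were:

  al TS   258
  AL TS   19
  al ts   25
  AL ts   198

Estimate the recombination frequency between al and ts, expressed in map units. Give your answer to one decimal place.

The two most frequent classes, AL ts (198) and al TS (258), are the parental types, so the F1 was AL ts / al TS.
The recombinant classes are AL TS and al ts: 19 + 25 = 44.
Recombination frequency = 44/500 = 0.0880 ≈ 8.8%, i.e. 8.8 map units.

8.8 map units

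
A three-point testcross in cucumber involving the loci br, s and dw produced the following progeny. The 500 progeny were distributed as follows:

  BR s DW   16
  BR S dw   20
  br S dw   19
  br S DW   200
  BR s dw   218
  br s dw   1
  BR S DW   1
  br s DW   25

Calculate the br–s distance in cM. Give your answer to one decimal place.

9.4 cM

The two most frequent reciprocal classes, br S DW and BR s dw, are the parental types, so the F1 was br S DW / BR s dw.
The two rarest classes, BR S DW and br s dw, are the double crossovers. Comparing them with the parentals, only the br allele has switched, so br is the middle locus and the order is dw – br – s.
Crossovers in the br–s interval produce the single-crossover classes br s DW and BR S dw (25 + 20 = 45) plus the double crossovers (2).
RF(br–s) = (45 + 2) / 500 = 47/500 = 0.0940 → 9.4 cM.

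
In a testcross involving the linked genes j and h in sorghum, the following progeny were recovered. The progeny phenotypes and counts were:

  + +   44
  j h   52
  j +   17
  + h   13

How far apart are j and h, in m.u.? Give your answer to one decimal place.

23.8 m.u.

The two most frequent classes, + + (44) and j h (52), are the parental types, so the F1 was + + / j h.
The recombinant classes are + h and j +: 13 + 17 = 30.
Recombination frequency = 30/126 = 0.2381 ≈ 23.8%, i.e. 23.8 m.u.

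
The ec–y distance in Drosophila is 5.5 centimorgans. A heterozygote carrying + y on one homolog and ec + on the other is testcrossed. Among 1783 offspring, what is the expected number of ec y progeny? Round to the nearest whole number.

49

A map distance of 5.5 centimorgans corresponds to a recombination frequency of 0.055.
The F1 is + y / ec +, so ec y is a recombinant gamete class with expected frequency r/2 = 0.055/2 = 0.0275.
Expected number = 0.0275 × 1783 = 49.03 ≈ 49.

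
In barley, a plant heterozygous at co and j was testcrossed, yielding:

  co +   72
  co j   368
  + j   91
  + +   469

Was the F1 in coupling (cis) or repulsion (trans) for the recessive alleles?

cis

The two most frequent classes are + + (469) and co j (368); these are the parental (non-recombinant) types.
So the F1 carried + + on one chromosome and co j on the other — the recessive alleles are on the same chromosome (cis / coupling).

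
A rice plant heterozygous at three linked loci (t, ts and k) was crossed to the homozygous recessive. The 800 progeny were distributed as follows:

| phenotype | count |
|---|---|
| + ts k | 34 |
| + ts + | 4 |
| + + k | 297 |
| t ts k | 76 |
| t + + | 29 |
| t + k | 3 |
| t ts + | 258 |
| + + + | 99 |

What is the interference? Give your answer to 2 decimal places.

0.56

The two most frequent reciprocal classes, t ts + and + + k, are the parental types, so the F1 was t ts + / + + k.
The two rarest classes, + ts + and t + k, are the double crossovers. Comparing them with the parentals, only the t allele has switched, so t is the middle locus and the order is ts – t – k.
ts–t: (63 + 7)/800 = 0.0875; t–k: (175 + 7)/800 = 0.2275.
Expected DCO frequency = 0.0875 × 0.2275 ≈ 0.01991; observed = 7/800 ≈ 0.00875.
Coefficient of coincidence = 0.00875/0.01991 ≈ 0.44; interference = 1 − 0.44 = 0.56.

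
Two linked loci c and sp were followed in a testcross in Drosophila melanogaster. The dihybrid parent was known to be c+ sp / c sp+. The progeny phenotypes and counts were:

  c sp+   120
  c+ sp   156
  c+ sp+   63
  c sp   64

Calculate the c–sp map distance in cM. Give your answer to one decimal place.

31.5 cM

The recombinant classes are c+ sp+ and c sp: 63 + 64 = 127.
Recombination frequency = 127/403 = 0.3151 ≈ 31.5%, i.e. 31.5 cM.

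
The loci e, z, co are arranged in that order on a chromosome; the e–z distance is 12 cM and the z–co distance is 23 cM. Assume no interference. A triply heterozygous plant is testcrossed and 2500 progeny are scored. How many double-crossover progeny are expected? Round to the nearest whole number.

69

Map distances give recombination frequencies of 0.120 and 0.230 for the two intervals.
With no interference, expected double-crossover frequency = 0.120 × 0.230 = 0.02760.
Expected number = 0.02760 × 2500 = 69.00 ≈ 69.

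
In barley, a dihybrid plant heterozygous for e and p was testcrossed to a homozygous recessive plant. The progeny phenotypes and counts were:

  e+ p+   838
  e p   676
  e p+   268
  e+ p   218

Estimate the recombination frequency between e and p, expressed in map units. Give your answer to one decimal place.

The two most frequent classes, e+ p+ (838) and e p (676), are the parental types, so the F1 was e+ p+ / e p.
The recombinant classes are e+ p and e p+: 218 + 268 = 486.
Recombination frequency = 486/2000 = 0.2430 ≈ 24.3%, i.e. 24.3 map units.

24.3 map units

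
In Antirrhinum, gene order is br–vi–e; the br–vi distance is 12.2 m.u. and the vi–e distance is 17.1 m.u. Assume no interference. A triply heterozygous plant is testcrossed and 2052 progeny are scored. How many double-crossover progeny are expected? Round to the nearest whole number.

Map distances give recombination frequencies of 0.122 and 0.171 for the two intervals.
With no interference, expected double-crossover frequency = 0.122 × 0.171 = 0.02086.
Expected number = 0.02086 × 2052 = 42.81 ≈ 43.

43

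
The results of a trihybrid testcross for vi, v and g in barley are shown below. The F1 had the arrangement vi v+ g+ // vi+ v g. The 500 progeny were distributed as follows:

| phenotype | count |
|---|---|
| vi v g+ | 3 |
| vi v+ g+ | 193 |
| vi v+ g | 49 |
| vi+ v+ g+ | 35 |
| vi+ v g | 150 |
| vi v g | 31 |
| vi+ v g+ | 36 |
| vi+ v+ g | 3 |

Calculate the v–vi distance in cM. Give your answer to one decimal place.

The two rarest classes, vi v g+ and vi+ v+ g, are the double crossovers. Comparing them with the parentals, only the v allele has switched, so v is the middle locus and the order is g – v – vi.
Crossovers in the v–vi interval produce the single-crossover classes vi+ v+ g+ and vi v g (35 + 31 = 66) plus the double crossovers (6).
RF(v–vi) = (66 + 6) / 500 = 72/500 = 0.1440 → 14.4 cM.

14.4 cM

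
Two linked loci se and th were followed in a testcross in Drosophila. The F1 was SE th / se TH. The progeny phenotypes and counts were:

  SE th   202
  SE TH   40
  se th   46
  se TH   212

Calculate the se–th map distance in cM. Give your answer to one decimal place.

The recombinant classes are SE TH and se th: 40 + 46 = 86.
Recombination frequency = 86/500 = 0.1720 ≈ 17.2%, i.e. 17.2 cM.

17.2 cM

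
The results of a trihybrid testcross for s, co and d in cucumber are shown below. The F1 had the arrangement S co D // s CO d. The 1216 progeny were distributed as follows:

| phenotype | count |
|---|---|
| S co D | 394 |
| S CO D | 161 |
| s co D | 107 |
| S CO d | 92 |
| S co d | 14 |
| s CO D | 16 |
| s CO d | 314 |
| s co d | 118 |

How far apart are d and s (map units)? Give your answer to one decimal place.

The two rarest classes, S co d and s CO D, are the double crossovers. Comparing them with the parentals, only the d allele has switched, so d is the middle locus and the order is co – d – s.
Crossovers in the d–s interval produce the single-crossover classes s co D and S CO d (107 + 92 = 199) plus the double crossovers (30).
RF(d–s) = (199 + 30) / 1216 = 229/1216 = 0.1883 → 18.8 map units.

18.8 map units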